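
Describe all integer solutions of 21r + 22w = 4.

Step 1: Compute gcd(21, 22) = 1.
Since 1 divides 4, solutions exist.

Step 2: Find a particular solution using extended Euclidean algorithm.
We get r₀ = -4, w₀ = 4.
Check: 21*-4 + 22*4 = 4 = 4 ✓

Step 3: Write the general solution.
r = -4 + (22/1)t = -4 + 22t
w = 4 - (21/1)t = 4 - 21t
for any integer t.

r = -4 + 22t, w = 4 - 21t for integer t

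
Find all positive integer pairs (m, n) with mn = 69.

The positive divisors of 69 are: 1, 3, 23, 69.
Each divisor d gives the pair (d, 69/d):
(1, 69), (3, 23), (23, 3), (69, 1)

(1, 69), (3, 23), (23, 3), (69, 1)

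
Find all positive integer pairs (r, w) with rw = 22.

The positive divisors of 22 are: 1, 2, 11, 22.
Each divisor d gives the pair (d, 22/d):
(1, 22), (2, 11), (11, 2), (22, 1)

(1, 22), (2, 11), (11, 2), (22, 1)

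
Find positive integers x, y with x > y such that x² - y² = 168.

Factor: x² - y² = (x+y)(x-y) = 168.
We need two factors of 168 with the same parity.
Use x+y = 84 and x-y = 2 (product 84·2 = 168).
Adding: 2x = 86, so x = 43.
Subtracting: 2y = 82, so y = 41.
Check: 43² - 41² = 1849 - 1681 = 168 ✓

x = 43, y = 41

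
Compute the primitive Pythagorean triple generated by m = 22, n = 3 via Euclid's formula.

a = m² - n² = 22² - 3² = 484 - 9 = 475
b = 2mn = 2·22·3 = 132
c = m² + n² = 484 + 9 = 493
Verify: 475² + 132² = 225625 + 17424 = 243049 = 493² ✓

(475, 132, 493)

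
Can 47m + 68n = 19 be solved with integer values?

Step 1: Compute gcd(47, 68).
gcd(47, 68) = 1

Step 2: Check divisibility.
Does 1 divide 19? 19 = 1 x 19, so yes.

By the theorem on linear Diophantine equations, 47m + 68n = 19 has integer solutions if and only if gcd(47, 68) divides 19. Since 1 | 19, solutions exist.

Yes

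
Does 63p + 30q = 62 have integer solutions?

Step 1: Compute gcd(63, 30).
gcd(63, 30) = 3

Step 2: Check divisibility.
Does 3 divide 62? 62 = 3 x 20 + 2, so no.

By the theorem on linear Diophantine equations, 63p + 30q = 62 has integer solutions if and only if gcd(63, 30) divides 62. Since 3 does not divide 62, no solutions exist.

No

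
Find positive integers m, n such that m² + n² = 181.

Search for m with 181 - m² a perfect square.
m = 9: 181 - 9² = 181 - 81 = 100 = 10² ✓
So m = 9, n = 10.

m = 9, n = 10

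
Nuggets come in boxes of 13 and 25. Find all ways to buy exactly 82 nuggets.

We need non-negative integers (x, y) with 13x + 25y = 82.
For each x in 0..6, check if 82 - 13x is a non-negative multiple of 25.
No x yields an integer y ≥ 0.

No solution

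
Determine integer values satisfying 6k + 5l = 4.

Step 1: Check solvability.
gcd(6, 5) = 1
Since 1 divides 4, solutions exist.

Step 2: Apply extended Euclidean algorithm to find gcd.
We find integers such that 6*x0 + 5*y0 = 1

Step 3: Scale the particular solution.
Multiply by 4/1 = 4:
k = 4, l = -4

Step 4: Verify.
6*(4) + 5*(-4) = 4 = 4 ✓

k = 4, l = -4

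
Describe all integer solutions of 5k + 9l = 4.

Step 1: Compute gcd(5, 9) = 1.
Since 1 divides 4, solutions exist.

Step 2: Find a particular solution using extended Euclidean algorithm.
We get k₀ = 8, l₀ = -4.
Check: 5*8 + 9*-4 = 4 = 4 ✓

Step 3: Write the general solution.
k = 8 + (9/1)t = 8 + 9t
l = -4 - (5/1)t = -4 - 5t
for any integer t.

k = 8 + 9t, l = -4 - 5t for integer t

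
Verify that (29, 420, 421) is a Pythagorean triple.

Compute a² + b² = 29² + 420² = 841 + 176400 = 177241
Compute c² = 421² = 177241
Since 177241 = 177241, confirmed.

Yes, it is a Pythagorean triple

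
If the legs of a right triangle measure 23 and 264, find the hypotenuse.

c² = a² + b² = 23² + 264² = 529 + 69696 = 70225
c = 265

265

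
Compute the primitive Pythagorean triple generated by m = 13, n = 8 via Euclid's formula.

a = m² - n² = 169 - 64 = 105
b = 2mn = 2·13·8 = 208
c = m² + n² = 169 + 64 = 233
Verify: 105² + 208² = 11025 + 43264 = 54289 = 233² ✓

(105, 208, 233)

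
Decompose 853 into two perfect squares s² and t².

We need to find integers s, t > 0 such that s² + t² = 853.
Trying s = 18: t² = 853 - 18² = 853 - 324 = 529
t = 23
Check: 18² + 23² = 324 + 529 = 853 ✓

853 = 18² + 23²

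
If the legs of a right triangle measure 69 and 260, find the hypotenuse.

c² = a² + b² = 69² + 260² = 4761 + 67600 = 72361
c = 269

269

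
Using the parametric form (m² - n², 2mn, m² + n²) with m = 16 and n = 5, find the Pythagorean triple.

a = m² - n² = 256 - 25 = 231
b = 2mn = 2·16·5 = 160
c = m² + n² = 256 + 25 = 281
Verify: 231² + 160² = 53361 + 25600 = 78961 = 281² ✓

(231, 160, 281)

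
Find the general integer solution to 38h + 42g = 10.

Step 1: Compute gcd(38, 42) = 2.
Since 2 divides 10, solutions exist.

Step 2: Find a particular solution using extended Euclidean algorithm.
We get h₀ = 50, g₀ = -45.
Check: 38*50 + 42*-45 = 10 = 10 ✓

Step 3: Write the general solution.
h = 50 + (42/2)t = 50 + 21t
g = -45 - (38/2)t = -45 - 19t
for any integer t.

h = 50 + 21t, g = -45 - 19t for integer t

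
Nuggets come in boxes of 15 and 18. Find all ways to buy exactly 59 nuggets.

We need non-negative integers (x, y) with 15x + 18y = 59.
For each x in 0..3, check if 59 - 15x is a non-negative multiple of 18.
No x yields an integer y ≥ 0.

No solution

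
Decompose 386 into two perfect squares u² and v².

We need to find integers u, v > 0 such that u² + v² = 386.
Trying u = 5: v² = 386 - 5² = 386 - 25 = 361
v = 19
Check: 5² + 19² = 25 + 361 = 386 ✓

386 = 5² + 19²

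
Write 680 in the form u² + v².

We need to find integers u, v > 0 such that u² + v² = 680.
Trying u = 2: v² = 680 - 2² = 680 - 4 = 676
v = 26
Check: 2² + 26² = 4 + 676 = 680 ✓

680 = 2² + 26²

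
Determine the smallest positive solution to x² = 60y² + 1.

We seek the smallest positive integers (x, y) with x² - 60y² = 1, i.e., x² = 60y² + 1.
Try successive y values:
y = 1: x² = 60·1² + 1 = 61, not a perfect square
y = 2: x² = 60·2² + 1 = 241, not a perfect square
y = 3: x² = 60·3² + 1 = 541, not a perfect square
... continuing the search (or via continued fractions) ...
y = 4: x² = 60·4² + 1 = 961, x = 31 ✓

Verify: 31² - 60·4² = 961 - 960 = 1 ✓

x = 31, y = 4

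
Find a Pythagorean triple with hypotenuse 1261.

We need a² + b² = 1261² = 1590121.
Trying: 539² + 1140² = 290521 + 1299600 = 1590121 ✓

(539, 1140, 1261)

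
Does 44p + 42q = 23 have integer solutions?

Step 1: Compute gcd(44, 42).
gcd(44, 42) = 2

Step 2: Check divisibility.
Does 2 divide 23? 23 = 2 x 11 + 1, so no.

By the theorem on linear Diophantine equations, 44p + 42q = 23 has integer solutions if and only if gcd(44, 42) divides 23. Since 2 does not divide 23, no solutions exist.

No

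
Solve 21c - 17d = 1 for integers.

Step 1: Check solvability.
gcd(21, 17) = 1
Since 1 divides 1, solutions exist.

Step 2: Apply extended Euclidean algorithm to find gcd.
We find integers such that 21*x0 + 17*y0 = 1

Step 3: Scale the particular solution.
Multiply by 1/1 = 1:
c = -4, d = -5

Step 4: Verify.
21*(-4) - 17*(-5) = 1 = 1 ✓

c = -4, d = -5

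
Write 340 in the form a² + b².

We need to find integers a, b > 0 such that a² + b² = 340.
Trying a = 4: b² = 340 - 4² = 340 - 16 = 324
b = 18
Check: 4² + 18² = 16 + 324 = 340 ✓

340 = 4² + 18²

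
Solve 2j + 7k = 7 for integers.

Step 1: Check solvability.
gcd(2, 7) = 1
Since 1 divides 7, solutions exist.

Step 2: Apply extended Euclidean algorithm to find gcd.
We find integers such that 2*x0 + 7*y0 = 1

Step 3: Scale the particular solution.
Multiply by 7/1 = 7:
j = -21, k = 7

Step 4: Verify.
2*(-21) + 7*(7) = 7 = 7 ✓

j = -21, k = 7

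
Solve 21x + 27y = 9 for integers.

Step 1: Check solvability.
gcd(21, 27) = 3
Since 3 divides 9, solutions exist.

Step 2: Apply extended Euclidean algorithm to find gcd.
We find integers such that 21*x0 + 27*y0 = 3

Step 3: Scale the particular solution.
Multiply by 9/3 = 3:
x = 12, y = -9

Step 4: Verify.
21*(12) + 27*(-9) = 9 = 9 ✓

x = 12, y = -9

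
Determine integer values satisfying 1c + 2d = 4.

Step 1: Check solvability.
gcd(1, 2) = 1
Since 1 divides 4, solutions exist.

Step 2: Apply extended Euclidean algorithm to find gcd.
We find integers such that 1*x0 + 2*y0 = 1

Step 3: Scale the particular solution.
Multiply by 4/1 = 4:
c = 4, d = 0

Step 4: Verify.
1*(4) + 2*(0) = 4 = 4 ✓

c = 4, d = 0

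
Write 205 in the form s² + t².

We need to find integers s, t > 0 such that s² + t² = 205.
Trying s = 3: t² = 205 - 3² = 205 - 9 = 196
t = 14
Check: 3² + 14² = 9 + 196 = 205 ✓

205 = 3² + 14²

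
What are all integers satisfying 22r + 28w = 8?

Step 1: Compute gcd(22, 28) = 2.
Since 2 divides 8, solutions exist.

Step 2: Find a particular solution using extended Euclidean algorithm.
We get r₀ = -20, w₀ = 16.
Check: 22*-20 + 28*16 = 8 = 8 ✓

Step 3: Write the general solution.
r = -20 + (28/2)t = -20 + 14t
w = 16 - (22/2)t = 16 - 11t
for any integer t.

r = -20 + 14t, w = 16 - 11t for integer t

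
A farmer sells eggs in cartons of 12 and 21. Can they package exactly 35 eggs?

We need non-negative a, b with 12a + 21b = 35.
gcd(12, 21) = 3, and 3 does not divide 35.
No integer solutions exist.

No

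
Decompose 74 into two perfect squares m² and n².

We need to find integers m, n > 0 such that m² + n² = 74.
Trying m = 5: n² = 74 - 5² = 74 - 25 = 49
n = 7
Check: 5² + 7² = 25 + 49 = 74 ✓

74 = 5² + 7²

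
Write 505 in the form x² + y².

We need to find integers x, y > 0 such that x² + y² = 505.
Trying x = 8: y² = 505 - 8² = 505 - 64 = 441
y = 21
Check: 8² + 21² = 64 + 441 = 505 ✓

505 = 8² + 21²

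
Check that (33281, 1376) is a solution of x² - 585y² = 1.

Compute x² = 33281² = 1107624961
Compute 585y² = 585·1376² = 585·1893376 = 1107624960
x² - 585y² = 1107624961 - 1107624960 = 1
Since this equals 1, (33281, 1376) is a solution.

Yes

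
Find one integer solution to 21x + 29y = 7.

Step 1: Check solvability.
gcd(21, 29) = 1
Since 1 divides 7, solutions exist.

Step 2: Apply extended Euclidean algorithm to find gcd.
We find integers such that 21*x0 + 29*y0 = 1

Step 3: Scale the particular solution.
Multiply by 7/1 = 7:
x = -77, y = 56

Step 4: Verify.
21*(-77) + 29*(56) = 7 = 7 ✓

x = -77, y = 56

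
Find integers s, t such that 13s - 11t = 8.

Step 1: Check solvability.
gcd(13, 11) = 1
Since 1 divides 8, solutions exist.

Step 2: Apply extended Euclidean algorithm to find gcd.
We find integers such that 13*x0 + 11*y0 = 1

Step 3: Scale the particular solution.
Multiply by 8/1 = 8:
s = -40, t = -48

Step 4: Verify.
13*(-40) - 11*(-48) = 8 = 8 ✓

s = -40, t = -48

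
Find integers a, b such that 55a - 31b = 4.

Step 1: Check solvability.
gcd(55, 31) = 1
Since 1 divides 4, solutions exist.

Step 2: Apply extended Euclidean algorithm to find gcd.
We find integers such that 55*x0 + 31*y0 = 1

Step 3: Scale the particular solution.
Multiply by 4/1 = 4:
a = -36, b = -64

Step 4: Verify.
55*(-36) - 31*(-64) = 4 = 4 ✓

a = -36, b = -64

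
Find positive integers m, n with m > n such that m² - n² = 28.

Factor: m² - n² = (m+n)(m-n) = 28.
We need two factors of 28 with the same parity.
Use m+n = 14 and m-n = 2 (product 14·2 = 28).
Adding: 2m = 16, so m = 8.
Subtracting: 2n = 12, so n = 6.
Check: 8² - 6² = 64 - 36 = 28 ✓

m = 8, n = 6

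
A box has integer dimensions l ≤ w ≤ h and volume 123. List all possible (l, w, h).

Iterate l from 1 to ⌊123^(1/3)⌋. For each l dividing 123, iterate w ≥ l with w dividing 123/l, and set h = 123/(l·w).
Triples found (2): (1×1×123), (1×3×41)

(1×1×123), (1×3×41)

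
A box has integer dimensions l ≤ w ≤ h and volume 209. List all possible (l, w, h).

Iterate l from 1 to ⌊209^(1/3)⌋. For each l dividing 209, iterate w ≥ l with w dividing 209/l, and set h = 209/(l·w).
Triples found (2): (1×1×209), (1×11×19)

(1×1×209), (1×11×19)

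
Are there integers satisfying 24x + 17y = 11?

Step 1: Compute gcd(24, 17).
gcd(24, 17) = 1

Step 2: Check divisibility.
Does 1 divide 11? 11 = 1 x 11, so yes.

By the theorem on linear Diophantine equations, 24x + 17y = 11 has integer solutions if and only if gcd(24, 17) divides 11. Since 1 | 11, solutions exist.

Yes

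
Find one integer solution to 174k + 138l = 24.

Step 1: Check solvability.
gcd(174, 138) = 6
Since 6 divides 24, solutions exist.

Step 2: Apply extended Euclidean algorithm to find gcd.
We find integers such that 174*x0 + 138*y0 = 6

Step 3: Scale the particular solution.
Multiply by 24/6 = 4:
k = 16, l = -20

Step 4: Verify.
174*(16) + 138*(-20) = 24 = 24 ✓

k = 16, l = -20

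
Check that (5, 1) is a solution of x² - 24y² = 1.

Compute x² = 5² = 25
Compute 24y² = 24·1² = 24·1 = 24
x² - 24y² = 25 - 24 = 1
Since this equals 1, (5, 1) is a solution.

Yes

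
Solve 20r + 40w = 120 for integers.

Step 1: Check solvability.
gcd(20, 40) = 20
Since 20 divides 120, solutions exist.

Step 2: Apply extended Euclidean algorithm to find gcd.
We find integers such that 20*x0 + 40*y0 = 20

Step 3: Scale the particular solution.
Multiply by 120/20 = 6:
r = 6, w = 0

Step 4: Verify.
20*(6) + 40*(0) = 120 = 120 ✓

r = 6, w = 0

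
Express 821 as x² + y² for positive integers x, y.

We need to find integers x, y > 0 such that x² + y² = 821.
Trying x = 14: y² = 821 - 14² = 821 - 196 = 625
y = 25
Check: 14² + 25² = 196 + 625 = 821 ✓

821 = 14² + 25²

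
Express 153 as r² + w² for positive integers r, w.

We need to find integers r, w > 0 such that r² + w² = 153.
Trying r = 3: w² = 153 - 3² = 153 - 9 = 144
w = 12
Check: 3² + 12² = 9 + 144 = 153 ✓

153 = 3² + 12²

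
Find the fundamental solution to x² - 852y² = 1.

We seek the smallest positive integers (x, y) with x² - 852y² = 1, i.e., x² = 852y² + 1.
Try successive y values:
y = 1: x² = 852·1² + 1 = 853, not a perfect square
y = 2: x² = 852·2² + 1 = 3409, not a perfect square
y = 3: x² = 852·3² + 1 = 7669, not a perfect square
... continuing the search (or via continued fractions) ...
y = 6660: x² = 852·6660² + 1 = 37790971201, x = 194399 ✓

Verify: 194399² - 852·6660² = 37790971201 - 37790971200 = 1 ✓

x = 194399, y = 6660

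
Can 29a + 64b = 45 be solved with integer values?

Step 1: Compute gcd(29, 64).
gcd(29, 64) = 1

Step 2: Check divisibility.
Does 1 divide 45? 45 = 1 x 45, so yes.

By the theorem on linear Diophantine equations, 29a + 64b = 45 has integer solutions if and only if gcd(29, 64) divides 45. Since 1 | 45, solutions exist.

Yes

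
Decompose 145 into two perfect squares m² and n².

We need to find integers m, n > 0 such that m² + n² = 145.
Trying m = 1: n² = 145 - 1² = 145 - 1 = 144
n = 12
Check: 1² + 12² = 1 + 144 = 145 ✓

145 = 1² + 12²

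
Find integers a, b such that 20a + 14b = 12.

Step 1: Check solvability.
gcd(20, 14) = 2
Since 2 divides 12, solutions exist.

Step 2: Apply extended Euclidean algorithm to find gcd.
We find integers such that 20*x0 + 14*y0 = 2

Step 3: Scale the particular solution.
Multiply by 12/2 = 6:
a = -12, b = 18

Step 4: Verify.
20*(-12) + 14*(18) = 12 = 12 ✓

a = -12, b = 18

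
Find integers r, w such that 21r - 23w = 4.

Step 1: Check solvability.
gcd(21, 23) = 1
Since 1 divides 4, solutions exist.

Step 2: Apply extended Euclidean algorithm to find gcd.
We find integers such that 21*x0 + 23*y0 = 1

Step 3: Scale the particular solution.
Multiply by 4/1 = 4:
r = 44, w = 40

Step 4: Verify.
21*(44) - 23*(40) = 4 = 4 ✓

r = 44, w = 40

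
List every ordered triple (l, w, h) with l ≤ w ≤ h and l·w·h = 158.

Iterate l from 1 to ⌊158^(1/3)⌋. For each l dividing 158, iterate w ≥ l with w dividing 158/l, and set h = 158/(l·w).
Triples found (2): (1×1×158), (1×2×79)

(1×1×158), (1×2×79)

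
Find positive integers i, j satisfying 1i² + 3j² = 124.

Try small values of i and check whether (124 - 1i²)/3 is a perfect square.
i = 4: 1·4² = 16, so 3j² = 124 - 16 = 108, giving j² = 36, j = 6.
Check: 1·4² + 3·6² = 16 + 108 = 124 ✓

i = 4, j = 6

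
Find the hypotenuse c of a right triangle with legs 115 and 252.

c² = a² + b² = 115² + 252² = 13225 + 63504 = 76729
c = sqrt(76729) = 277

277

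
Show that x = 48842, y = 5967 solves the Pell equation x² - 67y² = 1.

Compute x² = 48842² = 2385540964
Compute 67y² = 67·5967² = 67·35605089 = 2385540963
x² - 67y² = 2385540964 - 2385540963 = 1
Since this equals 1, (48842, 5967) is a solution.

Yes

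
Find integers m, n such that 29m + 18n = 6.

Step 1: Check solvability.
gcd(29, 18) = 1
Since 1 divides 6, solutions exist.

Step 2: Apply extended Euclidean algorithm to find gcd.
We find integers such that 29*x0 + 18*y0 = 1

Step 3: Scale the particular solution.
Multiply by 6/1 = 6:
m = 30, n = -48

Step 4: Verify.
29*(30) + 18*(-48) = 6 = 6 ✓

m = 30, n = -48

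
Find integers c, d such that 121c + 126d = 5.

Step 1: Check solvability.
gcd(121, 126) = 1
Since 1 divides 5, solutions exist.

Step 2: Apply extended Euclidean algorithm to find gcd.
We find integers such that 121*x0 + 126*y0 = 1

Step 3: Scale the particular solution.
Multiply by 5/1 = 5:
c = 125, d = -120

Step 4: Verify.
121*(125) + 126*(-120) = 5 = 5 ✓

c = 125, d = -120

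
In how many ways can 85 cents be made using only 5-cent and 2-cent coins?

We need non-negative integers (x, y) with 5x + 2y = 85.
For each x from 0 to 17, check if (85 - 5x) is a non-negative multiple of 2.
Solutions (x, y): (1,40), (3,35), (5,30), (7,25), ...
Count: 9

9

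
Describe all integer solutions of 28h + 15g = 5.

Step 1: Compute gcd(28, 15) = 1.
Since 1 divides 5, solutions exist.

Step 2: Find a particular solution using extended Euclidean algorithm.
We get h₀ = 35, g₀ = -65.
Check: 28*35 + 15*-65 = 5 = 5 ✓

Step 3: Write the general solution.
h = 35 + (15/1)t = 35 + 15t
g = -65 - (28/1)t = -65 - 28t
for any integer t.

h = 35 + 15t, g = -65 - 28t for integer t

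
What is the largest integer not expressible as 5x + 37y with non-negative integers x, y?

For two coprime denominations a and b, the Frobenius number (largest value not representable as a non-negative combination) is ab - a - b.
Here gcd(5, 37) = 1, so they are coprime.
F(5, 37) = 5·37 - 5 - 37 = 185 - 42 = 143

143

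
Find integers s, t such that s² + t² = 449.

We need to find integers s, t > 0 such that s² + t² = 449.
Trying s = 7: t² = 449 - 7² = 449 - 49 = 400
t = 20
Check: 7² + 20² = 49 + 400 = 449 ✓

449 = 7² + 20²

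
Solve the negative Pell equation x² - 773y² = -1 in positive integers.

We need x² = 773y² - 1. Try successive y:
y = 1: x² = 773·1² - 1 = 772, not a perfect square
y = 2: x² = 773·2² - 1 = 3091, not a perfect square
y = 3: x² = 773·3² - 1 = 6956, not a perfect square
...
y = 48305: x² = 773·48305² - 1 = 1803697348324 = 1343018² ✓
Check: 1343018² - 773·48305² = 1803697348324 - 1803697348325 = -1 ✓

x = 1343018, y = 48305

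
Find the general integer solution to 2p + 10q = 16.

Step 1: Compute gcd(2, 10) = 2.
Since 2 divides 16, solutions exist.

Step 2: Find a particular solution using extended Euclidean algorithm.
We get p₀ = 8, q₀ = 0.
Check: 2*8 + 10*0 = 16 = 16 ✓

Step 3: Write the general solution.
p = 8 + (10/2)t = 8 + 5t
q = 0 - (2/2)t = 0 - 1t
for any integer t.

p = 8 + 5t, q = 0 - 1t for integer t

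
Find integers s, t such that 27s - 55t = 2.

Step 1: Check solvability.
gcd(27, 55) = 1
Since 1 divides 2, solutions exist.

Step 2: Apply extended Euclidean algorithm to find gcd.
We find integers such that 27*x0 + 55*y0 = 1

Step 3: Scale the particular solution.
Multiply by 2/1 = 2:
s = -4, t = -2

Step 4: Verify.
27*(-4) - 55*(-2) = 2 = 2 ✓

s = -4, t = -2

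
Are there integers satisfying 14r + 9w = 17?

Step 1: Compute gcd(14, 9).
gcd(14, 9) = 1

Step 2: Check divisibility.
Does 1 divide 17? 17 = 1 x 17, so yes.

By the theorem on linear Diophantine equations, 14r + 9w = 17 has integer solutions if and only if gcd(14, 9) divides 17. Since 1 | 17, solutions exist.

Yes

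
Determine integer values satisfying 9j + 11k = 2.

Step 1: Check solvability.
gcd(9, 11) = 1
Since 1 divides 2, solutions exist.

Step 2: Apply extended Euclidean algorithm to find gcd.
We find integers such that 9*x0 + 11*y0 = 1

Step 3: Scale the particular solution.
Multiply by 2/1 = 2:
j = 10, k = -8

Step 4: Verify.
9*(10) + 11*(-8) = 2 = 2 ✓

j = 10, k = -8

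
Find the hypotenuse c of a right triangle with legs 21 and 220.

c² = a² + b² = 21² + 220² = 441 + 48400 = 48841
c = sqrt(48841) = 221

221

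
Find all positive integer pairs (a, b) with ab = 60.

The positive divisors of 60 are: 1, 2, 3, 4, 5, 6, 10, 12, 15, 20, 30, 60.
Each divisor d gives the pair (d, 60/d):
(1, 60), (2, 30), (3, 20), (4, 15), (5, 12), (6, 10), (10, 6), (12, 5), (15, 4), (20, 3), (30, 2), (60, 1)

(1, 60), (2, 30), (3, 20), (4, 15), (5, 12), (6, 10), (10, 6), (12, 5), (15, 4), (20, 3), (30, 2), (60, 1)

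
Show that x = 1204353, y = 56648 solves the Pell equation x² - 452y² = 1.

Compute x² = 1204353² = 1450466148609
Compute 452y² = 452·56648² = 452·3208995904 = 1450466148608
x² - 452y² = 1450466148609 - 1450466148608 = 1
Since this equals 1, (1204353, 56648) is a solution.

Yes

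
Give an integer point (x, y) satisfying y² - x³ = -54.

Try small integer x values and check whether x³ - 54 is a perfect square.
x = 7: x³ - 54 = 7³ - 54 = 343 - 54 = 289
Is 289 a perfect square? 17² = 289 ✓
So (x, y) = (7, 17) is a solution.

x = 7, y = 17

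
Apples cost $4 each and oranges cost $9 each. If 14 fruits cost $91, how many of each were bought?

Let a = apples, o = oranges.
a + o = 14
4a + 9o = 91
Substitute o = 14 - a:
4a + 9(14 - a) = 91
(4 - 9)a = 91 - 126
-5a = -35
a = 7, o = 14 - 7 = 7

Apples: 7, Oranges: 7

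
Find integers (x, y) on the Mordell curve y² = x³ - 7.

Try small integer x values and check whether x³ - 7 is a perfect square.
x = 2: x³ - 7 = 2³ - 7 = 8 - 7 = 1
Is 1 a perfect square? 1² = 1 ✓
So (x, y) = (2, 1) is a solution.

x = 2, y = 1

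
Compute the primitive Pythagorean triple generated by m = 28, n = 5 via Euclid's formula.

a = m² - n² = 784 - 25 = 759
b = 2mn = 2·28·5 = 280
c = m² + n² = 784 + 25 = 809
Verify: 759² + 280² = 576081 + 78400 = 654481 = 809² ✓

(759, 280, 809)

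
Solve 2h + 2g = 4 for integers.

Step 1: Check solvability.
gcd(2, 2) = 2
Since 2 divides 4, solutions exist.

Step 2: Apply extended Euclidean algorithm to find gcd.
We find integers such that 2*x0 + 2*y0 = 2

Step 3: Scale the particular solution.
Multiply by 4/2 = 2:
h = 0, g = 2

Step 4: Verify.
2*(0) + 2*(2) = 4 = 4 ✓

h = 0, g = 2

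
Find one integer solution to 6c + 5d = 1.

Step 1: Check solvability.
gcd(6, 5) = 1
Since 1 divides 1, solutions exist.

Step 2: Apply extended Euclidean algorithm to find gcd.
We find integers such that 6*x0 + 5*y0 = 1

Step 3: Scale the particular solution.
Multiply by 1/1 = 1:
c = 1, d = -1

Step 4: Verify.
6*(1) + 5*(-1) = 1 = 1 ✓

c = 1, d = -1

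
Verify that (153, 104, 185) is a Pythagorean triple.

Compute a² + b²:
153² + 104² = 23409 + 10816 = 34225
Compute c²:
185² = 34225
Since 34225 = 34225, it is a Pythagorean triple.

Yes, it is a Pythagorean triple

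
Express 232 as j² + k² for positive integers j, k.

We need to find integers j, k > 0 such that j² + k² = 232.
Trying j = 6: k² = 232 - 6² = 232 - 36 = 196
k = 14
Check: 6² + 14² = 36 + 196 = 232 ✓

232 = 6² + 14²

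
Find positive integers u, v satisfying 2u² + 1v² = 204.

Try small values of u and check whether (204 - 2u²)/1 is a perfect square.
u = 10: 2·10² = 200, so 1v² = 204 - 200 = 4, giving v² = 4, v = 2.
Check: 2·10² + 1·2² = 200 + 4 = 204 ✓

u = 10, v = 2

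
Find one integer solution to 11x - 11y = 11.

Step 1: Check solvability.
gcd(11, 11) = 11
Since 11 divides 11, solutions exist.

Step 2: Apply extended Euclidean algorithm to find gcd.
We find integers such that 11*x0 + 11*y0 = 11

Step 3: Scale the particular solution.
Multiply by 11/11 = 1:
x = 0, y = -1

Step 4: Verify.
11*(0) - 11*(-1) = 11 = 11 ✓

x = 0, y = -1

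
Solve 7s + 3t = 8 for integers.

Step 1: Check solvability.
gcd(7, 3) = 1
Since 1 divides 8, solutions exist.

Step 2: Apply extended Euclidean algorithm to find gcd.
We find integers such that 7*x0 + 3*y0 = 1

Step 3: Scale the particular solution.
Multiply by 8/1 = 8:
s = 8, t = -16

Step 4: Verify.
7*(8) + 3*(-16) = 8 = 8 ✓

s = 8, t = -16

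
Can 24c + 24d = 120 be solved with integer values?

Step 1: Compute gcd(24, 24).
gcd(24, 24) = 24

Step 2: Check divisibility.
Does 24 divide 120? 120 = 24 x 5, so yes.

By the theorem on linear Diophantine equations, 24c + 24d = 120 has integer solutions if and only if gcd(24, 24) divides 120. Since 24 | 120, solutions exist.

Yes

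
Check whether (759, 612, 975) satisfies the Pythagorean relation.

Compute a² + b²:
759² + 612² = 576081 + 374544 = 950625
Compute c²:
975² = 950625
Since 950625 = 950625, it is a Pythagorean triple.

Yes, it is a Pythagorean triple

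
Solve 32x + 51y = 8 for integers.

Step 1: Check solvability.
gcd(32, 51) = 1
Since 1 divides 8, solutions exist.

Step 2: Apply extended Euclidean algorithm to find gcd.
We find integers such that 32*x0 + 51*y0 = 1

Step 3: Scale the particular solution.
Multiply by 8/1 = 8:
x = 64, y = -40

Step 4: Verify.
32*(64) + 51*(-40) = 8 = 8 ✓

x = 64, y = -40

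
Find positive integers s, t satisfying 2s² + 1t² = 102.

Try small values of s and check whether (102 - 2s²)/1 is a perfect square.
s = 1: 2·1² = 2, so 1t² = 102 - 2 = 100, giving t² = 100, t = 10.
Check: 2·1² + 1·10² = 2 + 100 = 102 ✓

s = 1, t = 10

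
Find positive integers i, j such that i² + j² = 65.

Search for i with 65 - i² a perfect square.
i = 1: 65 - 1² = 65 - 1 = 64 = 8² ✓
So i = 1, j = 8.

i = 1, j = 8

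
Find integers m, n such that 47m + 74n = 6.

Step 1: Check solvability.
gcd(47, 74) = 1
Since 1 divides 6, solutions exist.

Step 2: Apply extended Euclidean algorithm to find gcd.
We find integers such that 47*x0 + 74*y0 = 1

Step 3: Scale the particular solution.
Multiply by 6/1 = 6:
m = -66, n = 42

Step 4: Verify.
47*(-66) + 74*(42) = 6 = 6 ✓

m = -66, n = 42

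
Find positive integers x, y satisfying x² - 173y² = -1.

We need x² = 173y² - 1. Try successive y:
y = 1: x² = 173·1² - 1 = 172, not a perfect square
y = 2: x² = 173·2² - 1 = 691, not a perfect square
y = 3: x² = 173·3² - 1 = 1556, not a perfect square
...
y = 85: x² = 173·85² - 1 = 1249924 = 1118² ✓
Check: 1118² - 173·85² = 1249924 - 1249925 = -1 ✓

x = 1118, y = 85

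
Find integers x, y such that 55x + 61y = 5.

Step 1: Check solvability.
gcd(55, 61) = 1
Since 1 divides 5, solutions exist.

Step 2: Apply extended Euclidean algorithm to find gcd.
We find integers such that 55*x0 + 61*y0 = 1

Step 3: Scale the particular solution.
Multiply by 5/1 = 5:
x = 50, y = -45

Step 4: Verify.
55*(50) + 61*(-45) = 5 = 5 ✓

x = 50, y = -45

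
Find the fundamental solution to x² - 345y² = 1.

We seek the smallest positive integers (x, y) with x² - 345y² = 1, i.e., x² = 345y² + 1.
Try successive y values:
y = 1: x² = 345·1² + 1 = 346, not a perfect square
y = 2: x² = 345·2² + 1 = 1381, not a perfect square
y = 3: x² = 345·3² + 1 = 3106, not a perfect square
... continuing the search (or via continued fractions) ...
y = 364: x² = 345·364² + 1 = 45711121, x = 6761 ✓

Verify: 6761² - 345·364² = 45711121 - 45711120 = 1 ✓

x = 6761, y = 364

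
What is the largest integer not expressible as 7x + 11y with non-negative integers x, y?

For two coprime denominations a and b, the Frobenius number (largest value not representable as a non-negative combination) is ab - a - b.
Here gcd(7, 11) = 1, so they are coprime.
F(7, 11) = 7·11 - 7 - 11 = 77 - 18 = 59

59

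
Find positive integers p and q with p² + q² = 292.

We need to find integers p, q > 0 such that p² + q² = 292.
Trying p = 6: q² = 292 - 6² = 292 - 36 = 256
q = 16
Check: 6² + 16² = 36 + 256 = 292 ✓

292 = 6² + 16²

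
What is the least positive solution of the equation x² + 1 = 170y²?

We need x² = 170y² - 1. Try successive y:
y = 1: x² = 170·1² - 1 = 169 = 13² ✓
Check: 13² - 170·1² = 169 - 170 = -1 ✓

x = 13, y = 1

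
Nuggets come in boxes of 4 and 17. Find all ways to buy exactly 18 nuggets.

We need non-negative integers (x, y) with 4x + 17y = 18.
For each x in 0..4, check if 18 - 4x is a non-negative multiple of 17.
No x yields an integer y ≥ 0.

No solution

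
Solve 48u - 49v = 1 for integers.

Step 1: Check solvability.
gcd(48, 49) = 1
Since 1 divides 1, solutions exist.

Step 2: Apply extended Euclidean algorithm to find gcd.
We find integers such that 48*x0 + 49*y0 = 1

Step 3: Scale the particular solution.
Multiply by 1/1 = 1:
u = -1, v = -1

Step 4: Verify.
48*(-1) - 49*(-1) = 1 = 1 ✓

u = -1, v = -1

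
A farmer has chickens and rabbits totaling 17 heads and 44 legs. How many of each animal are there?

Let c = chickens, r = rabbits.
Heads: c + r = 17
Legs: 2c + 4r = 44
From the first equation, c = 17 - r. Substitute:
2(17 - r) + 4r = 44
34 + 2r = 44
r = (44 - 34)/2 = 5
c = 17 - 5 = 12

Chickens: 12, Rabbits: 5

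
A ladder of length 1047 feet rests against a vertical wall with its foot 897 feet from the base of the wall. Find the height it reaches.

The ladder, wall, and ground form a right triangle with hypotenuse 1047 and one leg 897.
By the Pythagorean theorem: h² = 1047² - 897² = 1096209 - 804609 = 291600
h = √291600 = 540 feet

540 feet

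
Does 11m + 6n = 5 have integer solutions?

Step 1: Compute gcd(11, 6).
gcd(11, 6) = 1

Step 2: Check divisibility.
Does 1 divide 5? 5 = 1 x 5, so yes.

By the theorem on linear Diophantine equations, 11m + 6n = 5 has integer solutions if and only if gcd(11, 6) divides 5. Since 1 | 5, solutions exist.

Yes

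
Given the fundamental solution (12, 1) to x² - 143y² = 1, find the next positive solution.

Solutions to x² - Dy² = 1 are generated by powers of (x₀ + y₀√D).
The next solution satisfies x₁ + y₁√143 = (x₀ + y₀√143)², giving:
x₁ = x₀² + 143y₀² = 12² + 143·1² = 144 + 143 = 287
y₁ = 2x₀y₀ = 2·12·1 = 24

Verify: 287² - 143·24² = 82369 - 82368 = 1 ✓

x = 287, y = 24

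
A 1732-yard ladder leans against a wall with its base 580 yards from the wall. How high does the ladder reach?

The ladder, wall, and ground form a right triangle with hypotenuse 1732 and one leg 580.
By the Pythagorean theorem: h² = 1732² - 580² = 2999824 - 336400 = 2663424
h = √2663424 = 1632 yards

1632 yards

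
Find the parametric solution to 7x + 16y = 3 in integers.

Step 1: Compute gcd(7, 16) = 1.
Since 1 divides 3, solutions exist.

Step 2: Find a particular solution using extended Euclidean algorithm.
We get x₀ = 21, y₀ = -9.
Check: 7*21 + 16*-9 = 3 = 3 ✓

Step 3: Write the general solution.
x = 21 + (16/1)t = 21 + 16t
y = -9 - (7/1)t = -9 - 7t
for any integer t.

x = 21 + 16t, y = -9 - 7t for integer t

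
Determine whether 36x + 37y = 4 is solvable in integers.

Step 1: Compute gcd(36, 37).
gcd(36, 37) = 1

Step 2: Check divisibility.
Does 1 divide 4? 4 = 1 x 4, so yes.

By the theorem on linear Diophantine equations, 36x + 37y = 4 has integer solutions if and only if gcd(36, 37) divides 4. Since 1 | 4, solutions exist.

Yes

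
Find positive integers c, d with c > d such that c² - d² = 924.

Factor: c² - d² = (c+d)(c-d) = 924.
We need two factors of 924 with the same parity.
Use c+d = 462 and c-d = 2 (product 462·2 = 924).
Adding: 2c = 464, so c = 232.
Subtracting: 2d = 460, so d = 230.
Check: 232² - 230² = 53824 - 52900 = 924 ✓

c = 232, d = 230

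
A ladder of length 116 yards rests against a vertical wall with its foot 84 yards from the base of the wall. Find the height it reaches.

The ladder, wall, and ground form a right triangle with hypotenuse 116 and one leg 84.
By the Pythagorean theorem: h² = 116² - 84² = 13456 - 7056 = 6400
h = √6400 = 80 yards

80 yards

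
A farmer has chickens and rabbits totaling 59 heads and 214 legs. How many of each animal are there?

Let c = chickens, r = rabbits.
Heads: c + r = 59
Legs: 2c + 4r = 214
From the first equation, c = 59 - r. Substitute:
2(59 - r) + 4r = 214
118 + 2r = 214
r = (214 - 118)/2 = 48
c = 59 - 48 = 11

Chickens: 11, Rabbits: 48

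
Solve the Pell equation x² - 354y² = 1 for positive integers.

We seek the smallest positive integers (x, y) with x² - 354y² = 1, i.e., x² = 354y² + 1.
Try successive y values:
y = 1: x² = 354·1² + 1 = 355, not a perfect square
y = 2: x² = 354·2² + 1 = 1417, not a perfect square
y = 3: x² = 354·3² + 1 = 3187, not a perfect square
... continuing the search (or via continued fractions) ...
y = 13716: x² = 354·13716² + 1 = 66597544225, x = 258065 ✓

Verify: 258065² - 354·13716² = 66597544225 - 66597544224 = 1 ✓

x = 258065, y = 13716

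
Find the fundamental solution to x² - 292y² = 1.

We seek the smallest positive integers (x, y) with x² - 292y² = 1, i.e., x² = 292y² + 1.
Try successive y values:
y = 1: x² = 292·1² + 1 = 293, not a perfect square
y = 2: x² = 292·2² + 1 = 1169, not a perfect square
y = 3: x² = 292·3² + 1 = 2629, not a perfect square
... continuing the search (or via continued fractions) ...
y = 133500: x² = 292·133500² + 1 = 5204097000001, x = 2281249 ✓

Verify: 2281249² - 292·133500² = 5204097000001 - 5204097000000 = 1 ✓

x = 2281249, y = 133500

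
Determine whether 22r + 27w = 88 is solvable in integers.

Step 1: Compute gcd(22, 27).
gcd(22, 27) = 1

Step 2: Check divisibility.
Does 1 divide 88? 88 = 1 x 88, so yes.

By the theorem on linear Diophantine equations, 22r + 27w = 88 has integer solutions if and only if gcd(22, 27) divides 88. Since 1 | 88, solutions exist.

Yes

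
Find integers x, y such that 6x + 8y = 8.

Step 1: Check solvability.
gcd(6, 8) = 2
Since 2 divides 8, solutions exist.

Step 2: Apply extended Euclidean algorithm to find gcd.
We find integers such that 6*x0 + 8*y0 = 2

Step 3: Scale the particular solution.
Multiply by 8/2 = 4:
x = -4, y = 4

Step 4: Verify.
6*(-4) + 8*(4) = 8 = 8 ✓

x = -4, y = 4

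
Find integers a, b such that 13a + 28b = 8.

Step 1: Check solvability.
gcd(13, 28) = 1
Since 1 divides 8, solutions exist.

Step 2: Apply extended Euclidean algorithm to find gcd.
We find integers such that 13*x0 + 28*y0 = 1

Step 3: Scale the particular solution.
Multiply by 8/1 = 8:
a = 104, b = -48

Step 4: Verify.
13*(104) + 28*(-48) = 8 = 8 ✓

a = 104, b = -48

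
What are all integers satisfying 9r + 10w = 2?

Step 1: Compute gcd(9, 10) = 1.
Since 1 divides 2, solutions exist.

Step 2: Find a particular solution using extended Euclidean algorithm.
We get r₀ = -2, w₀ = 2.
Check: 9*-2 + 10*2 = 2 = 2 ✓

Step 3: Write the general solution.
r = -2 + (10/1)t = -2 + 10t
w = 2 - (9/1)t = 2 - 9t
for any integer t.

r = -2 + 10t, w = 2 - 9t for integer t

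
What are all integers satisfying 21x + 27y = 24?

Step 1: Compute gcd(21, 27) = 3.
Since 3 divides 24, solutions exist.

Step 2: Find a particular solution using extended Euclidean algorithm.
We get x₀ = 32, y₀ = -24.
Check: 21*32 + 27*-24 = 24 = 24 ✓

Step 3: Write the general solution.
x = 32 + (27/3)t = 32 + 9t
y = -24 - (21/3)t = -24 - 7t
for any integer t.

x = 32 + 9t, y = -24 - 7t for integer t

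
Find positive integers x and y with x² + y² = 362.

We need to find integers x, y > 0 such that x² + y² = 362.
Trying x = 1: y² = 362 - 1² = 362 - 1 = 361
y = 19
Check: 1² + 19² = 1 + 361 = 362 ✓

362 = 1² + 19²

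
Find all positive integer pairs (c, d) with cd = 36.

The positive divisors of 36 are: 1, 2, 3, 4, 6, 9, 12, 18, 36.
Each divisor d gives the pair (d, 36/d):
(1, 36), (2, 18), (3, 12), (4, 9), (6, 6), (9, 4), (12, 3), (18, 2), (36, 1)

(1, 36), (2, 18), (3, 12), (4, 9), (6, 6), (9, 4), (12, 3), (18, 2), (36, 1)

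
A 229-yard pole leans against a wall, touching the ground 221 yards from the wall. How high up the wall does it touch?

The ladder, wall, and ground form a right triangle with hypotenuse 229 and one leg 221.
By the Pythagorean theorem: h² = 229² - 221² = 52441 - 48841 = 3600
h = √3600 = 60 yards

60 yards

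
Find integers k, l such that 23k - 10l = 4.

Step 1: Check solvability.
gcd(23, 10) = 1
Since 1 divides 4, solutions exist.

Step 2: Apply extended Euclidean algorithm to find gcd.
We find integers such that 23*x0 + 10*y0 = 1

Step 3: Scale the particular solution.
Multiply by 4/1 = 4:
k = -12, l = -28

Step 4: Verify.
23*(-12) - 10*(-28) = 4 = 4 ✓

k = -12, l = -28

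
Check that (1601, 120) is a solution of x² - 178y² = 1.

Compute x² = 1601² = 2563201
Compute 178y² = 178·120² = 178·14400 = 2563200
x² - 178y² = 2563201 - 2563200 = 1
Since this equals 1, (1601, 120) is a solution.

Yes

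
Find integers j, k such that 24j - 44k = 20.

Step 1: Check solvability.
gcd(24, 44) = 4
Since 4 divides 20, solutions exist.

Step 2: Apply extended Euclidean algorithm to find gcd.
We find integers such that 24*x0 + 44*y0 = 4

Step 3: Scale the particular solution.
Multiply by 20/4 = 5:
j = 10, k = 5

Step 4: Verify.
24*(10) - 44*(5) = 20 = 20 ✓

j = 10, k = 5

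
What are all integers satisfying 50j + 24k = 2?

Step 1: Compute gcd(50, 24) = 2.
Since 2 divides 2, solutions exist.

Step 2: Find a particular solution using extended Euclidean algorithm.
We get j₀ = 1, k₀ = -2.
Check: 50*1 + 24*-2 = 2 = 2 ✓

Step 3: Write the general solution.
j = 1 + (24/2)t = 1 + 12t
k = -2 - (50/2)t = -2 - 25t
for any integer t.

j = 1 + 12t, k = -2 - 25t for integer t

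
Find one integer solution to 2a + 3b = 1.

Step 1: Check solvability.
gcd(2, 3) = 1
Since 1 divides 1, solutions exist.

Step 2: Apply extended Euclidean algorithm to find gcd.
We find integers such that 2*x0 + 3*y0 = 1

Step 3: Scale the particular solution.
Multiply by 1/1 = 1:
a = -1, b = 1

Step 4: Verify.
2*(-1) + 3*(1) = 1 = 1 ✓

a = -1, b = 1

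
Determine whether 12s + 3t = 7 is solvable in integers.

Step 1: Compute gcd(12, 3).
gcd(12, 3) = 3

Step 2: Check divisibility.
Does 3 divide 7? 7 = 3 x 2 + 1, so no.

By the theorem on linear Diophantine equations, 12s + 3t = 7 has integer solutions if and only if gcd(12, 3) divides 7. Since 3 does not divide 7, no solutions exist.

No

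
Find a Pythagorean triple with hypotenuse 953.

We need a² + b² = 953² = 908209.
Trying: 615² + 728² = 378225 + 529984 = 908209 ✓

(615, 728, 953)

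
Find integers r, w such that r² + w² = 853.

We need to find integers r, w > 0 such that r² + w² = 853.
Trying r = 18: w² = 853 - 18² = 853 - 324 = 529
w = 23
Check: 18² + 23² = 324 + 529 = 853 ✓

853 = 18² + 23²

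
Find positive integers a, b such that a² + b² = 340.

Search for a with 340 - a² a perfect square.
a = 4: 340 - 4² = 340 - 16 = 324 = 18² ✓
So a = 4, b = 18.

a = 4, b = 18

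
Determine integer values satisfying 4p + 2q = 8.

Step 1: Check solvability.
gcd(4, 2) = 2
Since 2 divides 8, solutions exist.

Step 2: Apply extended Euclidean algorithm to find gcd.
We find integers such that 4*x0 + 2*y0 = 2

Step 3: Scale the particular solution.
Multiply by 8/2 = 4:
p = 0, q = 4

Step 4: Verify.
4*(0) + 2*(4) = 8 = 8 ✓

p = 0, q = 4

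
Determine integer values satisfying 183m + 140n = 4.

Step 1: Check solvability.
gcd(183, 140) = 1
Since 1 divides 4, solutions exist.

Step 2: Apply extended Euclidean algorithm to find gcd.
We find integers such that 183*x0 + 140*y0 = 1

Step 3: Scale the particular solution.
Multiply by 4/1 = 4:
m = -52, n = 68

Step 4: Verify.
183*(-52) + 140*(68) = 4 = 4 ✓

m = -52, n = 68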